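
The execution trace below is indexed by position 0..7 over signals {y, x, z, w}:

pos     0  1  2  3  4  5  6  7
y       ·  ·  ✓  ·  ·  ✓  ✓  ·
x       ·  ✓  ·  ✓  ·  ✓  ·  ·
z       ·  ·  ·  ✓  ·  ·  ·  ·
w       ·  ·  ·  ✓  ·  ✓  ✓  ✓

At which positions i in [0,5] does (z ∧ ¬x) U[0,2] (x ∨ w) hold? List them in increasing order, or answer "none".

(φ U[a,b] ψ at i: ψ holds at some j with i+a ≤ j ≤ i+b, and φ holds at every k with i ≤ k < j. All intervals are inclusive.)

1, 3, 5

Evaluate at each i in [0,5]:
  i=0: ✗ (lhs fails at k=0 before rhs at j=1)
  i=1: ✓ (rhs at j=1)
  i=2: ✗ (lhs fails at k=2 before rhs at j=3)
  i=3: ✓ (rhs at j=3)
  i=4: ✗ (lhs fails at k=4 before rhs at j=5)
  i=5: ✓ (rhs at j=5)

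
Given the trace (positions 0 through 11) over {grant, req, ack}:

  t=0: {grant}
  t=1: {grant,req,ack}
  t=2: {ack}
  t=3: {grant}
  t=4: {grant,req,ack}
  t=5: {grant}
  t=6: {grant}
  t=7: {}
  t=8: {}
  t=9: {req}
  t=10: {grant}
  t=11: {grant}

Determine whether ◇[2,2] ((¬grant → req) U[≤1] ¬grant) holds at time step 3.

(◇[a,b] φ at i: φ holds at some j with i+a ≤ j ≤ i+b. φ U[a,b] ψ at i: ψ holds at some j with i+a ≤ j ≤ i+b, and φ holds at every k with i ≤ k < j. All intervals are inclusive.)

Check ((¬grant → req) U[≤1] ¬grant) at each j in [5,5]:
  j=5: fails
No position in the window satisfies it → formula fails.

No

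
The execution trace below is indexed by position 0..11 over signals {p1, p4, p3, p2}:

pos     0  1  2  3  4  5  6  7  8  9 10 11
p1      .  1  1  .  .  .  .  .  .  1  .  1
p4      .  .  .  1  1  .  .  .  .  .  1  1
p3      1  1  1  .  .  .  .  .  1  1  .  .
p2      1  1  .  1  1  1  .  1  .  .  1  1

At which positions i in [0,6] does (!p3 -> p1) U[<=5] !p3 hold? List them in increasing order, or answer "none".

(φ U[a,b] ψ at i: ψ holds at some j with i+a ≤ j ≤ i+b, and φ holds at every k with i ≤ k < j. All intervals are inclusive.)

Evaluate at each i in [0,6]:
  i=0: ✓ (rhs at j=3; lhs holds on [0,2])
  i=1: ✓ (rhs at j=3; lhs holds on [1,2])
  i=2: ✓ (rhs at j=3; lhs holds on [2,2])
  i=3: ✓ (rhs at j=3)
  i=4: ✓ (rhs at j=4)
  i=5: ✓ (rhs at j=5)
  i=6: ✓ (rhs at j=6)

0, 1, 2, 3, 4, 5, 6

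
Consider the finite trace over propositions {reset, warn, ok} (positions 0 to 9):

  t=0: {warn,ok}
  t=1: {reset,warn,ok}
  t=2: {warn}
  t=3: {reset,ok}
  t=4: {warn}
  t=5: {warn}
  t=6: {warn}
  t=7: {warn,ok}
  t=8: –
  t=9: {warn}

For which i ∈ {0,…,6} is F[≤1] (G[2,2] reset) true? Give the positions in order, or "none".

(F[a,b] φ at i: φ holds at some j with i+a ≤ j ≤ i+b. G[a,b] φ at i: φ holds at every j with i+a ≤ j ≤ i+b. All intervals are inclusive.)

Evaluate at each i in [0,6]:
  i=0: ✓ (witness j=1)
  i=1: ✓ (witness j=1)
  i=2: ✗ (none in [2,3])
  i=3: ✗ (none in [3,4])
  i=4: ✗ (none in [4,5])
  i=5: ✗ (none in [5,6])
  i=6: ✗ (none in [6,7])

0, 1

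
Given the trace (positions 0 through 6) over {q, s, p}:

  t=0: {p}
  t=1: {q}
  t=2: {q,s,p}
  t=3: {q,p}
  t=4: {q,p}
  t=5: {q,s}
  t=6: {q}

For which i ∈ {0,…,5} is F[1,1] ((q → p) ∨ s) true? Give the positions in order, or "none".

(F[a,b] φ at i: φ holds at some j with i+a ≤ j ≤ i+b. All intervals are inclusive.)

Evaluate at each i in [0,5]:
  i=0: ✗ (none in [1,1])
  i=1: ✓ (witness j=2)
  i=2: ✓ (witness j=3)
  i=3: ✓ (witness j=4)
  i=4: ✓ (witness j=5)
  i=5: ✗ (none in [6,6])

1, 2, 3, 4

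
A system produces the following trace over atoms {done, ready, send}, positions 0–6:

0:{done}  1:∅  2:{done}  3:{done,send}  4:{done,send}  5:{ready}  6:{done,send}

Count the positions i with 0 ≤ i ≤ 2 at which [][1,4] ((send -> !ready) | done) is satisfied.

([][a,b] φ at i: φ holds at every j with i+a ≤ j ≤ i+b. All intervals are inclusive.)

Evaluate at each i in [0,2]:
  i=0: ✓ (all of [1,4])
  i=1: ✓ (all of [2,5])
  i=2: ✓ (all of [3,6])
Positions where it holds: {0, 1, 2} → 3.

3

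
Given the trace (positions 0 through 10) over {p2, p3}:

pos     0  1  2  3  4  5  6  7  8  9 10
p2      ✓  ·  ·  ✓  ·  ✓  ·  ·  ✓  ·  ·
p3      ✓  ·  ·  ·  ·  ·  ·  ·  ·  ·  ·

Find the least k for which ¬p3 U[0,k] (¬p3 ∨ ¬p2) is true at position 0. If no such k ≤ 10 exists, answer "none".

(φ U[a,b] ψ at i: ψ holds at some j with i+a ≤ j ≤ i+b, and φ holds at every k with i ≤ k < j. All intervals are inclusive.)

none

Need earliest j ≥ 0 with (¬p3 ∨ ¬p2), and ¬p3 at every k in [0,j-1].
  j=0: rhs fails.
  j=1: rhs holds but lhs fails at k=0.
  j=2: rhs holds but lhs fails at k=0.
  j=3: rhs holds but lhs fails at k=0.
  j=4: rhs holds but lhs fails at k=0.
  j=5: rhs holds but lhs fails at k=0.
  j=6: rhs holds but lhs fails at k=0.
  j=7: rhs holds but lhs fails at k=0.
  j=8: rhs holds but lhs fails at k=0.
  j=9: rhs holds but lhs fails at k=0.
  j=10: rhs holds but lhs fails at k=0.
No witness within the range → none.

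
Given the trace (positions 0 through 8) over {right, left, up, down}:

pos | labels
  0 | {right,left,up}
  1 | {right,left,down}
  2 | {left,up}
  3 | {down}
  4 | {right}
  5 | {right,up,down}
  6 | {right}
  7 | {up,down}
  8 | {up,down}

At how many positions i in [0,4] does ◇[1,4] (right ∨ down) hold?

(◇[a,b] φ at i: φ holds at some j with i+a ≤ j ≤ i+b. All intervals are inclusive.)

Evaluate at each i in [0,4]:
  i=0: ✓ (witness j=1)
  i=1: ✓ (witness j=3)
  i=2: ✓ (witness j=3)
  i=3: ✓ (witness j=4)
  i=4: ✓ (witness j=5)
Positions where it holds: {0, 1, 2, 3, 4} → 5.

5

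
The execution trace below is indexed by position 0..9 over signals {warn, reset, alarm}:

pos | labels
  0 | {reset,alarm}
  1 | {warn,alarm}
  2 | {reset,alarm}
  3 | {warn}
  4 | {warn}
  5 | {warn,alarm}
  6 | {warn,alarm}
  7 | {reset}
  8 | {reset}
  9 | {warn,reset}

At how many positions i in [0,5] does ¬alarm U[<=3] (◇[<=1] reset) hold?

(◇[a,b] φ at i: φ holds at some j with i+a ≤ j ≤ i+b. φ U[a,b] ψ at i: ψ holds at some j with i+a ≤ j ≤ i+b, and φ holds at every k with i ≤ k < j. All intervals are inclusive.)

3

Evaluate at each i in [0,5]:
  i=0: ✓ (rhs at j=0)
  i=1: ✓ (rhs at j=1)
  i=2: ✓ (rhs at j=2)
  i=3: ✗ (lhs fails at k=5 before rhs at j=6)
  i=4: ✗ (lhs fails at k=5 before rhs at j=6)
  i=5: ✗ (lhs fails at k=5 before rhs at j=6)
Positions where it holds: {0, 1, 2} → 3.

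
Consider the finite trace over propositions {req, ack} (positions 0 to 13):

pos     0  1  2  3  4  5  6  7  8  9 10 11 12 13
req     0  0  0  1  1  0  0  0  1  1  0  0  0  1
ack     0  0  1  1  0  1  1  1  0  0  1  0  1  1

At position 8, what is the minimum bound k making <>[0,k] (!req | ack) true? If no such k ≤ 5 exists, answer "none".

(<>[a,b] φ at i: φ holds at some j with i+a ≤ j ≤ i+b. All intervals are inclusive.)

2

Scan j = 8,9,… for (!req | ack):
  j=8: fails
  j=9: fails
  j=10: holds
First hit at j=10, so smallest k = 10-8 = 2.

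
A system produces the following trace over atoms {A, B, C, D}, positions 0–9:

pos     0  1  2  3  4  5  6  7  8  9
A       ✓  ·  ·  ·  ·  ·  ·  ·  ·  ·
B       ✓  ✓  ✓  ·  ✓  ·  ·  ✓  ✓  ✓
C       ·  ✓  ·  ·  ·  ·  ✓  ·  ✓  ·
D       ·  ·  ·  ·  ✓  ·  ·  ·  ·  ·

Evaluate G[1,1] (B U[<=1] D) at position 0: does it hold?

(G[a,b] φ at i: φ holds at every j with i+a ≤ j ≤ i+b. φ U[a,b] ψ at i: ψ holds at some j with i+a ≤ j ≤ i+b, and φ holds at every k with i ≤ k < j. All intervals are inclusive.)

Check (B U[<=1] D) at every j in [1,1]:
  j=1: fails
Fails at j=1 → formula fails.

No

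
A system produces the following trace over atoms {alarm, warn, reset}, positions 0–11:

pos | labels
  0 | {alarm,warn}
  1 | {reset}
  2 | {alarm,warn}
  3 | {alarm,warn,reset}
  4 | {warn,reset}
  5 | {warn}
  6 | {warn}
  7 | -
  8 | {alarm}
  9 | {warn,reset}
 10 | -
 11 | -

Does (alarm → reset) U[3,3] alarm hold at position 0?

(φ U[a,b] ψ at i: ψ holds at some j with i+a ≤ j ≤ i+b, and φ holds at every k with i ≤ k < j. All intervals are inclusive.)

False

Need some j in [3,3] with alarm, and (alarm → reset) at every k in [0,j-1].
  j=3: alarm holds, but (alarm → reset) fails at k=0 → not this j.
No j in the window works → until fails.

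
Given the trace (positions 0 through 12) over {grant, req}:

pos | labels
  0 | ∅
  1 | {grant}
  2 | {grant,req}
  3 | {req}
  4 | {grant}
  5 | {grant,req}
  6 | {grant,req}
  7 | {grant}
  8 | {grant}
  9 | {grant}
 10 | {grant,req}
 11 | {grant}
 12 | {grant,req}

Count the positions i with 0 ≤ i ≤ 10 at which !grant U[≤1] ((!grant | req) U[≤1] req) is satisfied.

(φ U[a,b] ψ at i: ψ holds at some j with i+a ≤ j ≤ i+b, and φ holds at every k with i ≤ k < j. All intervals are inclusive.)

Evaluate at each i in [0,10]:
  i=0: ✗ (no rhs in [0,1])
  i=1: ✗ (lhs fails at k=1 before rhs at j=2)
  i=2: ✓ (rhs at j=2)
  i=3: ✓ (rhs at j=3)
  i=4: ✗ (lhs fails at k=4 before rhs at j=5)
  i=5: ✓ (rhs at j=5)
  i=6: ✓ (rhs at j=6)
  i=7: ✗ (no rhs in [7,8])
  i=8: ✗ (no rhs in [8,9])
  i=9: ✗ (lhs fails at k=9 before rhs at j=10)
  i=10: ✓ (rhs at j=10)
Positions where it holds: {2, 3, 5, 6, 10} → 5.

5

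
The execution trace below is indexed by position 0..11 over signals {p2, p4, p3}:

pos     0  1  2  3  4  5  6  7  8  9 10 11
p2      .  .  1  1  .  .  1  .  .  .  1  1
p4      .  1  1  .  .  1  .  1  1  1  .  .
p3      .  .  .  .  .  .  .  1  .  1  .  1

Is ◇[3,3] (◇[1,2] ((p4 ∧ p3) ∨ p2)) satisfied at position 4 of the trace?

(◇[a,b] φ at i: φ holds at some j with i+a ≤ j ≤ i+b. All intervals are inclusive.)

Check ◇[1,2] ((p4 ∧ p3) ∨ p2) at each j in [7,7]:
  j=7: holds (witness at 9)
Found at j=7 → formula holds.

Holds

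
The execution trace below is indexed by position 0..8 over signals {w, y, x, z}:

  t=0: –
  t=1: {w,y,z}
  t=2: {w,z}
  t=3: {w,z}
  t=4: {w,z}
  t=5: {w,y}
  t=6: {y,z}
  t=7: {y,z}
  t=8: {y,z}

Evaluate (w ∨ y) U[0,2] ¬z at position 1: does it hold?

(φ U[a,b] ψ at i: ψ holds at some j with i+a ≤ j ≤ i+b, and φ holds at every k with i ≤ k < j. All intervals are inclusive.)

Need some j in [1,3] with ¬z, and (w ∨ y) at every k in [1,j-1].
  j=1: ¬z false.
  j=2: ¬z false.
  j=3: ¬z false.
No j in the window works → until fails.

No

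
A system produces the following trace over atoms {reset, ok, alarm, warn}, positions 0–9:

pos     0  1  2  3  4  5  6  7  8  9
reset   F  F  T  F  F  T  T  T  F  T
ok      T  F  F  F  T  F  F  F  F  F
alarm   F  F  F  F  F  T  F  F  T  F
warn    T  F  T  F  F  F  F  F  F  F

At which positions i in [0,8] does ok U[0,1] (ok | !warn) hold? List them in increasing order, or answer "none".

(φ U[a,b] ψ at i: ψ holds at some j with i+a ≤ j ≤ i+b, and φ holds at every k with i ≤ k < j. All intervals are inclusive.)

Evaluate at each i in [0,8]:
  i=0: ✓ (rhs at j=0)
  i=1: ✓ (rhs at j=1)
  i=2: ✗ (lhs fails at k=2 before rhs at j=3)
  i=3: ✓ (rhs at j=3)
  i=4: ✓ (rhs at j=4)
  i=5: ✓ (rhs at j=5)
  i=6: ✓ (rhs at j=6)
  i=7: ✓ (rhs at j=7)
  i=8: ✓ (rhs at j=8)

0, 1, 3, 4, 5, 6, 7, 8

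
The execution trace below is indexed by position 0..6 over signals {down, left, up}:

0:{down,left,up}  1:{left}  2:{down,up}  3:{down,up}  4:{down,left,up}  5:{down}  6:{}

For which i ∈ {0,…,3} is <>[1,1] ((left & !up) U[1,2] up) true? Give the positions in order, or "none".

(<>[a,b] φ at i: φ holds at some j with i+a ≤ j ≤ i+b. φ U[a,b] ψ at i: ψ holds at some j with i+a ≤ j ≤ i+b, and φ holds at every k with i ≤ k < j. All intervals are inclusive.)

0

Evaluate at each i in [0,3]:
  i=0: ✓ (witness j=1)
  i=1: ✗ (none in [2,2])
  i=2: ✗ (none in [3,3])
  i=3: ✗ (none in [4,4])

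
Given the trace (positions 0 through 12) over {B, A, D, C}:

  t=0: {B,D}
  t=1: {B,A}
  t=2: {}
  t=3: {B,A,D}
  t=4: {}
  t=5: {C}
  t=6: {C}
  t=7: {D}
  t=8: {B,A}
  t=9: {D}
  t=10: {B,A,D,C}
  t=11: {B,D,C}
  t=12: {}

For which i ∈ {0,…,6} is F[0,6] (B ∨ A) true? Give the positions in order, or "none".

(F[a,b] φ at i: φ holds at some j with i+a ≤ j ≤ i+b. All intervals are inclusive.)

0, 1, 2, 3, 4, 5, 6

Evaluate at each i in [0,6]:
  i=0: ✓ (witness j=0)
  i=1: ✓ (witness j=1)
  i=2: ✓ (witness j=3)
  i=3: ✓ (witness j=3)
  i=4: ✓ (witness j=8)
  i=5: ✓ (witness j=8)
  i=6: ✓ (witness j=8)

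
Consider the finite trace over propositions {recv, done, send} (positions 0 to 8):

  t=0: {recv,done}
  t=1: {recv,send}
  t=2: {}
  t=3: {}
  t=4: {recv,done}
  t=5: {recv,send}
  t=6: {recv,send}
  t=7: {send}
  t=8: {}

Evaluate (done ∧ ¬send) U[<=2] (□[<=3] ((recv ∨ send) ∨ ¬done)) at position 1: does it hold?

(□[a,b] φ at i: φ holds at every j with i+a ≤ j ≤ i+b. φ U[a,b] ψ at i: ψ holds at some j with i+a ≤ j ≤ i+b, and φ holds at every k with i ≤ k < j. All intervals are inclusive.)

Yes

Need some j in [1,3] with □[<=3] ((recv ∨ send) ∨ ¬done), and (done ∧ ¬send) at every k in [1,j-1].
  j=1: □[<=3] ((recv ∨ send) ∨ ¬done) holds; no prefix to check → satisfied.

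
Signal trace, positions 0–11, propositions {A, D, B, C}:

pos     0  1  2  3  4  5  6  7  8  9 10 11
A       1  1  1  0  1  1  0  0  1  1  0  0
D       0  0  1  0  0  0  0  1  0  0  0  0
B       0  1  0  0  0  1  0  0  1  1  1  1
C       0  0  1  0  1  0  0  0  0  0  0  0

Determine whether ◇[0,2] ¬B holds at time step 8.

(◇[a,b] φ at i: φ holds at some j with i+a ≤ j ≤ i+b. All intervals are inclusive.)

No

Check ¬B at each j in [8,10]:
  j=8: false
  j=9: false
  j=10: false
No position in the window satisfies it → formula fails.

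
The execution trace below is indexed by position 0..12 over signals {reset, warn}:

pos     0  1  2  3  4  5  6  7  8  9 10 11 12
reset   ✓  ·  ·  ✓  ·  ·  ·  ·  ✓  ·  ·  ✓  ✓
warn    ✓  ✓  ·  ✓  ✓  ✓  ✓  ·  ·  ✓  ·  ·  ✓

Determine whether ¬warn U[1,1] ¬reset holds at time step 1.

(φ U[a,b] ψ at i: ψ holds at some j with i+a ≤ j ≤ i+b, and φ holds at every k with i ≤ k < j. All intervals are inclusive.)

No

Need some j in [2,2] with ¬reset, and ¬warn at every k in [1,j-1].
  j=2: ¬reset holds, but ¬warn fails at k=1 → not this j.
No j in the window works → until fails.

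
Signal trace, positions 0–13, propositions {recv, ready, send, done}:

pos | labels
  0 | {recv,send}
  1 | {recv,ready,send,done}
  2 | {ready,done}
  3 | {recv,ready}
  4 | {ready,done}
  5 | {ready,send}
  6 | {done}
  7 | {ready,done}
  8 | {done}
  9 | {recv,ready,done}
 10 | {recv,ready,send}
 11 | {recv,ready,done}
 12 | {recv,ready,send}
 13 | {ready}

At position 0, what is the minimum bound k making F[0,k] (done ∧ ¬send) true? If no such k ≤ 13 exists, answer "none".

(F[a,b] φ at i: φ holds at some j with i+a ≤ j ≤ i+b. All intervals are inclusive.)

2

Scan j = 0,1,… for (done ∧ ¬send):
  j=0: fails
  j=1: fails
  j=2: holds
First hit at j=2, so smallest k = 2-0 = 2.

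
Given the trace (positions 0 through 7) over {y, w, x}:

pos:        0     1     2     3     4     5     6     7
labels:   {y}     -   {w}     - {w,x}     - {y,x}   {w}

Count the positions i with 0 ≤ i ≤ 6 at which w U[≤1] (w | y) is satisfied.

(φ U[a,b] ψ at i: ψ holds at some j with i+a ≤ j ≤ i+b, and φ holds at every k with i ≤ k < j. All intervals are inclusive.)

4

Evaluate at each i in [0,6]:
  i=0: ✓ (rhs at j=0)
  i=1: ✗ (lhs fails at k=1 before rhs at j=2)
  i=2: ✓ (rhs at j=2)
  i=3: ✗ (lhs fails at k=3 before rhs at j=4)
  i=4: ✓ (rhs at j=4)
  i=5: ✗ (lhs fails at k=5 before rhs at j=6)
  i=6: ✓ (rhs at j=6)
Positions where it holds: {0, 2, 4, 6} → 4.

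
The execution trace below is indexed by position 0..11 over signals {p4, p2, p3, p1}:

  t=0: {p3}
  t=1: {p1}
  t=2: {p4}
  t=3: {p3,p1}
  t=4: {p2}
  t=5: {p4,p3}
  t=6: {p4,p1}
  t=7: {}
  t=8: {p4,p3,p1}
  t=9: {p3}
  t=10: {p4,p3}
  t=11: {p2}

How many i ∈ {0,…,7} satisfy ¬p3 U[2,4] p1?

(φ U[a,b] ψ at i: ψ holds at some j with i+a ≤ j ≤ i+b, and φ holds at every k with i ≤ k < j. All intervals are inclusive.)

2

Evaluate at each i in [0,7]:
  i=0: ✗ (lhs fails at k=0 before rhs at j=3)
  i=1: ✓ (rhs at j=3; lhs holds on [1,2])
  i=2: ✗ (lhs fails at k=3 before rhs at j=6)
  i=3: ✗ (lhs fails at k=3 before rhs at j=6)
  i=4: ✗ (lhs fails at k=5 before rhs at j=6)
  i=5: ✗ (lhs fails at k=5 before rhs at j=8)
  i=6: ✓ (rhs at j=8; lhs holds on [6,7])
  i=7: ✗ (no rhs in [9,11])
Positions where it holds: {1, 6} → 2.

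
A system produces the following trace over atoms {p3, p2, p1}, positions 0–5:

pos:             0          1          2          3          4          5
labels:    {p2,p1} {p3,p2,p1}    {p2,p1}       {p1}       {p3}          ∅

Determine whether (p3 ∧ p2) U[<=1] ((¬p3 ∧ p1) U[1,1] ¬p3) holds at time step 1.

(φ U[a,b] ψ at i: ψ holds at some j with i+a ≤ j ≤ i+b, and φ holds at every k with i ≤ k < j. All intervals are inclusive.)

Need some j in [1,2] with ((¬p3 ∧ p1) U[1,1] ¬p3), and (p3 ∧ p2) at every k in [1,j-1].
  j=1: ((¬p3 ∧ p1) U[1,1] ¬p3) — fails.
  j=2: ((¬p3 ∧ p1) U[1,1] ¬p3) holds; (p3 ∧ p2) holds at every k in [1,1] → satisfied.

Yes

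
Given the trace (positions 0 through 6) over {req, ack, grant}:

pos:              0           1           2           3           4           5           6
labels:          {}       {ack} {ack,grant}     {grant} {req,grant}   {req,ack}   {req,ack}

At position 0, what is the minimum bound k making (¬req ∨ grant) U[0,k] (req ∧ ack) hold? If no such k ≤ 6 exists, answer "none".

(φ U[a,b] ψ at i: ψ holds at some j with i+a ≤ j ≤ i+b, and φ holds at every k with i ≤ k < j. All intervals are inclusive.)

5

Need earliest j ≥ 0 with (req ∧ ack), and (¬req ∨ grant) at every k in [0,j-1].
  j=0: rhs fails.
  j=1: rhs fails.
  j=2: rhs fails.
  j=3: rhs fails.
  j=4: rhs fails.
  j=5: rhs holds; lhs holds on [0,4]. k = 5.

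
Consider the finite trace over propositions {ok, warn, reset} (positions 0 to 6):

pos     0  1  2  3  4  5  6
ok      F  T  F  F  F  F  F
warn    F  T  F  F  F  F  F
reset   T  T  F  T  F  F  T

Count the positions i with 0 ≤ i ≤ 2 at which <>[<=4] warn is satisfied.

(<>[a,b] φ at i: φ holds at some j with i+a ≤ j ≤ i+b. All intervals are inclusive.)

Evaluate at each i in [0,2]:
  i=0: ✓ (witness j=1)
  i=1: ✓ (witness j=1)
  i=2: ✗ (none in [2,6])
Positions where it holds: {0, 1} → 2.

2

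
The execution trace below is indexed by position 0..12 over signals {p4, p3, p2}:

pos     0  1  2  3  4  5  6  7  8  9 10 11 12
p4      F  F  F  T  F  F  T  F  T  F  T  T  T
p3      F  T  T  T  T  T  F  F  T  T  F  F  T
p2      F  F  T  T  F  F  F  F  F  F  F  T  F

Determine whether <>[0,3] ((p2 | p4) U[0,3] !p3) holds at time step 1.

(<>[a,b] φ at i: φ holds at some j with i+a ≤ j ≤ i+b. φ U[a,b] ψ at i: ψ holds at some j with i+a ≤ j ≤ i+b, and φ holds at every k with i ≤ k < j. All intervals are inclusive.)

No

Check ((p2 | p4) U[0,3] !p3) at each j in [1,4]:
  j=1: fails
  j=2: fails
  j=3: fails
  j=4: fails
No position in the window satisfies it → formula fails.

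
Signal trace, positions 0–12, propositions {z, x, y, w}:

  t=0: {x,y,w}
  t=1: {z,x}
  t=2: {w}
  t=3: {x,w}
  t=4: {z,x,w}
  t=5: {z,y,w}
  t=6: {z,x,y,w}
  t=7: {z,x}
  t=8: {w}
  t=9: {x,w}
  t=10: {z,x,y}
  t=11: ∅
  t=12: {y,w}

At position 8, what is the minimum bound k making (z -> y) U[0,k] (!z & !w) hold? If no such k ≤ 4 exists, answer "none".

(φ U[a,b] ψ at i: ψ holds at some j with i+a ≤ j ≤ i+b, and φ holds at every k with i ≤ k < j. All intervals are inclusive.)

Need earliest j ≥ 8 with (!z & !w), and (z -> y) at every k in [8,j-1].
  j=8: rhs fails.
  j=9: rhs fails.
  j=10: rhs fails.
  j=11: rhs holds; lhs holds on [8,10]. k = 3.

3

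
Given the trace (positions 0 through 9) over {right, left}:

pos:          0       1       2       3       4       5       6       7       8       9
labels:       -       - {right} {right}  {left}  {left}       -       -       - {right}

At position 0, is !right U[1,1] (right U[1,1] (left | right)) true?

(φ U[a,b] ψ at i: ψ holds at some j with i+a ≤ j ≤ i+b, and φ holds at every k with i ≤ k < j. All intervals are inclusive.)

Need some j in [1,1] with (right U[1,1] (left | right)), and !right at every k in [0,j-1].
  j=1: (right U[1,1] (left | right)) — fails.
No j in the window works → until fails.

No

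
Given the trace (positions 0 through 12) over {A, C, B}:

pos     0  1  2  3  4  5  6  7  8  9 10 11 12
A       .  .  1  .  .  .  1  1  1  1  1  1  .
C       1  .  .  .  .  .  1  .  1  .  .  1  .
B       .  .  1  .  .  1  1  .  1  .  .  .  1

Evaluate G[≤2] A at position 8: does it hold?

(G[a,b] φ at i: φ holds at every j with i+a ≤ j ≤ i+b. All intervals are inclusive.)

Yes

Check A at every j in [8,10]:
  j=8: true
  j=9: true
  j=10: true
All positions satisfy it → formula holds.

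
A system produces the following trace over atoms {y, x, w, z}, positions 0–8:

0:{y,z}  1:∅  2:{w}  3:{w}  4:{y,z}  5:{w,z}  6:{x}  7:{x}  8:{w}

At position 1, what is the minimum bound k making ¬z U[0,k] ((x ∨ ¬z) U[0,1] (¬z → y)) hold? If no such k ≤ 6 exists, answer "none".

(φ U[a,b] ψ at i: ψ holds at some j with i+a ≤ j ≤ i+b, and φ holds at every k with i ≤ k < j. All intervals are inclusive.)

Need earliest j ≥ 1 with ((x ∨ ¬z) U[0,1] (¬z → y)), and ¬z at every k in [1,j-1].
  j=1: rhs fails.
  j=2: rhs fails.
  j=3: rhs holds; lhs holds on [1,2]. k = 2.

2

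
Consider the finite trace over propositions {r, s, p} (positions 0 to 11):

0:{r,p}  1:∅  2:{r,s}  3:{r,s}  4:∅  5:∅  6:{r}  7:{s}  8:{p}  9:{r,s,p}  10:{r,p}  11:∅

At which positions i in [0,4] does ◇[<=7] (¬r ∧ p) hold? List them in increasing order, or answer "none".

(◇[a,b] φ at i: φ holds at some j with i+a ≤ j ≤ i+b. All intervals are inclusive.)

Evaluate at each i in [0,4]:
  i=0: ✗ (none in [0,7])
  i=1: ✓ (witness j=8)
  i=2: ✓ (witness j=8)
  i=3: ✓ (witness j=8)
  i=4: ✓ (witness j=8)

1, 2, 3, 4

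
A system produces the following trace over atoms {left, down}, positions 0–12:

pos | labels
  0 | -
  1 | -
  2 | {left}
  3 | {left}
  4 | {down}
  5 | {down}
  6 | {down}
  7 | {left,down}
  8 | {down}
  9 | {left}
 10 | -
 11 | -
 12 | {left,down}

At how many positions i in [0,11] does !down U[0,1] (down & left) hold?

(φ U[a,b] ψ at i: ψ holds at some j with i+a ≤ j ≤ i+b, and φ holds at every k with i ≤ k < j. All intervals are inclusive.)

2

Evaluate at each i in [0,11]:
  i=0: ✗ (no rhs in [0,1])
  i=1: ✗ (no rhs in [1,2])
  i=2: ✗ (no rhs in [2,3])
  i=3: ✗ (no rhs in [3,4])
  i=4: ✗ (no rhs in [4,5])
  i=5: ✗ (no rhs in [5,6])
  i=6: ✗ (lhs fails at k=6 before rhs at j=7)
  i=7: ✓ (rhs at j=7)
  i=8: ✗ (no rhs in [8,9])
  i=9: ✗ (no rhs in [9,10])
  i=10: ✗ (no rhs in [10,11])
  i=11: ✓ (rhs at j=12; lhs holds on [11,11])
Positions where it holds: {7, 11} → 2.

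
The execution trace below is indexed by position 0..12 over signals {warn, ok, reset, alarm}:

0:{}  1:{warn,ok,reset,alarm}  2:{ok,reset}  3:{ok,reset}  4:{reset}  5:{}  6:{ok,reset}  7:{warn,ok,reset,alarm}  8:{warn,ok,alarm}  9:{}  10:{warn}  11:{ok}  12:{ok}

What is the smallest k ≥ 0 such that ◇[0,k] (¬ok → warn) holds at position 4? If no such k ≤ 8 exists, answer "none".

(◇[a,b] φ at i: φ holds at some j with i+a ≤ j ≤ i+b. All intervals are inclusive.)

Scan j = 4,5,… for (¬ok → warn):
  j=4: fails
  j=5: fails
  j=6: holds
First hit at j=6, so smallest k = 6-4 = 2.

2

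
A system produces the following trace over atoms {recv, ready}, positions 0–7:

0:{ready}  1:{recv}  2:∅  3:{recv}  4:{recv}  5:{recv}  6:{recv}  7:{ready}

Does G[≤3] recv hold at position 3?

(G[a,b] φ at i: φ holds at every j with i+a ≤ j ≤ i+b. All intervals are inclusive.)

Yes

Check recv at every j in [3,6]:
  j=3: true
  j=4: true
  j=5: true
  j=6: true
All positions satisfy it → formula holds.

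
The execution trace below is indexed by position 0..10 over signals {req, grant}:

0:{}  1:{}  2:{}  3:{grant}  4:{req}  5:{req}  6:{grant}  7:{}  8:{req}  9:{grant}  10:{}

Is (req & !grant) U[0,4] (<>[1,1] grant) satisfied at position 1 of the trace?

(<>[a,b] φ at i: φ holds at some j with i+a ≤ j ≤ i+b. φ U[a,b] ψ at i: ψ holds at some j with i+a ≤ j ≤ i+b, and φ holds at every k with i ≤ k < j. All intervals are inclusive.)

Does not hold

Need some j in [1,5] with <>[1,1] grant, and (req & !grant) at every k in [1,j-1].
  j=1: <>[1,1] grant — fails (none in [2,2]).
  j=2: <>[1,1] grant holds, but (req & !grant) fails at k=1 → not this j.
  j=3: <>[1,1] grant — fails (none in [4,4]).
  j=4: <>[1,1] grant — fails (none in [5,5]).
  j=5: <>[1,1] grant holds, but (req & !grant) fails at k=1 → not this j.
No j in the window works → until fails.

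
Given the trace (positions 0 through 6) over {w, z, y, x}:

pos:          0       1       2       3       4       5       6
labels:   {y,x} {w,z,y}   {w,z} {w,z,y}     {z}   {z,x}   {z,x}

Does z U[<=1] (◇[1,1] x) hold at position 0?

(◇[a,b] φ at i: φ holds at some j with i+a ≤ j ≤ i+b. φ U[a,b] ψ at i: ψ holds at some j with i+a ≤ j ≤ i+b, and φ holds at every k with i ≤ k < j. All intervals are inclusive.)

False

Need some j in [0,1] with ◇[1,1] x, and z at every k in [0,j-1].
  j=0: ◇[1,1] x — fails (none in [1,1]).
  j=1: ◇[1,1] x — fails (none in [2,2]).
No j in the window works → until fails.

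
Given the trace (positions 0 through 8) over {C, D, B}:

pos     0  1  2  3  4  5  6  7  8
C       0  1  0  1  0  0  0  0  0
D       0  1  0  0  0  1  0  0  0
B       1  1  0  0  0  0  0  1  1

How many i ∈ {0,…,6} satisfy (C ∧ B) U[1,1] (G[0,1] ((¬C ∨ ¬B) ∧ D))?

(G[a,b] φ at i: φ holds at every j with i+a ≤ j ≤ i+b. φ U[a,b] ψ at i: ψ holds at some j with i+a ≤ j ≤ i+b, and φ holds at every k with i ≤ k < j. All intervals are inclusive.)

0

Evaluate at each i in [0,6]:
  i=0: ✗ (no rhs in [1,1])
  i=1: ✗ (no rhs in [2,2])
  i=2: ✗ (no rhs in [3,3])
  i=3: ✗ (no rhs in [4,4])
  i=4: ✗ (no rhs in [5,5])
  i=5: ✗ (no rhs in [6,6])
  i=6: ✗ (no rhs in [7,7])
Positions where it holds: {} → 0.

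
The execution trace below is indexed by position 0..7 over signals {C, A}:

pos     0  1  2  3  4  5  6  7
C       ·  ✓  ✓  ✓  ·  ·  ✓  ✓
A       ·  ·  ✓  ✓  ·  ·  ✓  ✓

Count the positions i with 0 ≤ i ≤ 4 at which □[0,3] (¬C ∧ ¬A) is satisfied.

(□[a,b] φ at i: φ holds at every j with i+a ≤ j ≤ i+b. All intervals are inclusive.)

Evaluate at each i in [0,4]:
  i=0: ✗ (fails at j=1)
  i=1: ✗ (fails at j=1)
  i=2: ✗ (fails at j=2)
  i=3: ✗ (fails at j=3)
  i=4: ✗ (fails at j=6)
Positions where it holds: {} → 0.

0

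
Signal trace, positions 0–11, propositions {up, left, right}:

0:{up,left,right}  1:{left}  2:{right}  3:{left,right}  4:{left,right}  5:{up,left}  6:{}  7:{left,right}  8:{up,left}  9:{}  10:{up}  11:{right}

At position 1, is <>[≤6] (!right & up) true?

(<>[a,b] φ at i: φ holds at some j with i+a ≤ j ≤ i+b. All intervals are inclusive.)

Holds

Check (!right & up) at each j in [1,7]:
  j=1: false
  j=2: false
  j=3: false
  j=4: false
  j=5: true
  j=6: false
  j=7: false
Found at j=5 → formula holds.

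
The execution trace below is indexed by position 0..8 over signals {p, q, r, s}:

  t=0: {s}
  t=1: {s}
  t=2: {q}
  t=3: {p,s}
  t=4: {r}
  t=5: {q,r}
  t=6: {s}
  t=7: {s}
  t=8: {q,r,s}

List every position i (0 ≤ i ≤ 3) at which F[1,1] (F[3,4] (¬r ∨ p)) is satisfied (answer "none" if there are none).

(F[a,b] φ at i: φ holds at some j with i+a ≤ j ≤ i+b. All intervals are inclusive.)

1, 2, 3

Evaluate at each i in [0,3]:
  i=0: ✗ (none in [1,1])
  i=1: ✓ (witness j=2)
  i=2: ✓ (witness j=3)
  i=3: ✓ (witness j=4)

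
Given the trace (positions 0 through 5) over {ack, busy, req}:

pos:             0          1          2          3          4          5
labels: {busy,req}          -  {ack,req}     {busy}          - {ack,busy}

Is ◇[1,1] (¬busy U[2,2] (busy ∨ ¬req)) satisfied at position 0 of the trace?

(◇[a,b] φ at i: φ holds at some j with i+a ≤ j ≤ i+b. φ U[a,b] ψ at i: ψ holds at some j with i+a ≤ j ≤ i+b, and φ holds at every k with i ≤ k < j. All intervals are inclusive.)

Check (¬busy U[2,2] (busy ∨ ¬req)) at each j in [1,1]:
  j=1: holds
Found at j=1 → formula holds.

True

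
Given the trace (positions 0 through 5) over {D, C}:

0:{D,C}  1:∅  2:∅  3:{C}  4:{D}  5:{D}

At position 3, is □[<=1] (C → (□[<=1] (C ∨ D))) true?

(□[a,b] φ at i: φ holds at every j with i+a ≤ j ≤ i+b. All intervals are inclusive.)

Holds

Check (C → (□[<=1] (C ∨ D))) at every j in [3,4]:
  j=3: antecedent true; consequent holds on [3,4] → ✓
  j=4: antecedent false → ✓
All positions satisfy it → formula holds.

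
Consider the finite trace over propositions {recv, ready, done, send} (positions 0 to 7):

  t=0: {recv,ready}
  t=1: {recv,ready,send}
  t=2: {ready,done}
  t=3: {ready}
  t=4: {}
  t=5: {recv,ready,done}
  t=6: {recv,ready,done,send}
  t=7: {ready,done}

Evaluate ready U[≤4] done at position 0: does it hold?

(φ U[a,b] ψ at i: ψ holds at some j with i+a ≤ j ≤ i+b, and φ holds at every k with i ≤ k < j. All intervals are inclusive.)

Need some j in [0,4] with done, and ready at every k in [0,j-1].
  j=0: done false.
  j=1: done false.
  j=2: done holds; ready holds at every k in [0,1] → satisfied.

Yes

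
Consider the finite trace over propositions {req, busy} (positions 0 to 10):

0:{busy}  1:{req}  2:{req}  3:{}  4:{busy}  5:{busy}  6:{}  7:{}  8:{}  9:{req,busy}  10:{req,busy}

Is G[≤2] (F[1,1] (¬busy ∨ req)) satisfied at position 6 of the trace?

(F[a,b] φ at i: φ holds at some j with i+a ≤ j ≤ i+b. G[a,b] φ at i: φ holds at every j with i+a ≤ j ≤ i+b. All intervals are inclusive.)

Check F[1,1] (¬busy ∨ req) at every j in [6,8]:
  j=6: holds (witness at 7)
  j=7: holds (witness at 8)
  j=8: holds (witness at 9)
All positions satisfy it → formula holds.

Holds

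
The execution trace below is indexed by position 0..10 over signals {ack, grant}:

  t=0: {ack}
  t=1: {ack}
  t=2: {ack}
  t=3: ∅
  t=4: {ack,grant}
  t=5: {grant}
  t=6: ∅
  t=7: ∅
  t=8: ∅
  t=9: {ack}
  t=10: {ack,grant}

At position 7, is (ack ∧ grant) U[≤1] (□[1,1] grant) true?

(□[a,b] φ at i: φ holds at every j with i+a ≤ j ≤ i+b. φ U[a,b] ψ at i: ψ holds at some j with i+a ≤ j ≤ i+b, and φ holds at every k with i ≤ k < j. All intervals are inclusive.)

No

Need some j in [7,8] with □[1,1] grant, and (ack ∧ grant) at every k in [7,j-1].
  j=7: □[1,1] grant — fails at 8.
  j=8: □[1,1] grant — fails at 9.
No j in the window works → until fails.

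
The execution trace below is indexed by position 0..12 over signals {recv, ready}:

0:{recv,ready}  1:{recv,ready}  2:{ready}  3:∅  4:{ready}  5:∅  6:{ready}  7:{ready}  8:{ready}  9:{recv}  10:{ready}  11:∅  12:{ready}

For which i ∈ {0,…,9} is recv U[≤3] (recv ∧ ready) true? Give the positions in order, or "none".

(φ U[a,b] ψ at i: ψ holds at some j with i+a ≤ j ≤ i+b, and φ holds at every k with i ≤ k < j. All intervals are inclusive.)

Evaluate at each i in [0,9]:
  i=0: ✓ (rhs at j=0)
  i=1: ✓ (rhs at j=1)
  i=2: ✗ (no rhs in [2,5])
  i=3: ✗ (no rhs in [3,6])
  i=4: ✗ (no rhs in [4,7])
  i=5: ✗ (no rhs in [5,8])
  i=6: ✗ (no rhs in [6,9])
  i=7: ✗ (no rhs in [7,10])
  i=8: ✗ (no rhs in [8,11])
  i=9: ✗ (no rhs in [9,12])

0, 1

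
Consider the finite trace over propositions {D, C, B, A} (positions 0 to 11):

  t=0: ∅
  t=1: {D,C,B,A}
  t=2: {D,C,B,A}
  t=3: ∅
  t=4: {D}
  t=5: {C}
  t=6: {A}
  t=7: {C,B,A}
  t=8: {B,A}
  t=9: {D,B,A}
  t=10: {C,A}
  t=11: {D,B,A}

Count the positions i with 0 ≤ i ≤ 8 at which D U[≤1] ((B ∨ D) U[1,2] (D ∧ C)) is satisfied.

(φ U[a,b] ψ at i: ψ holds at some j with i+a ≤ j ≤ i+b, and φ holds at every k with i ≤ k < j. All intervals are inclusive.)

Evaluate at each i in [0,8]:
  i=0: ✗ (lhs fails at k=0 before rhs at j=1)
  i=1: ✓ (rhs at j=1)
  i=2: ✗ (no rhs in [2,3])
  i=3: ✗ (no rhs in [3,4])
  i=4: ✗ (no rhs in [4,5])
  i=5: ✗ (no rhs in [5,6])
  i=6: ✗ (no rhs in [6,7])
  i=7: ✗ (no rhs in [7,8])
  i=8: ✗ (no rhs in [8,9])
Positions where it holds: {1} → 1.

1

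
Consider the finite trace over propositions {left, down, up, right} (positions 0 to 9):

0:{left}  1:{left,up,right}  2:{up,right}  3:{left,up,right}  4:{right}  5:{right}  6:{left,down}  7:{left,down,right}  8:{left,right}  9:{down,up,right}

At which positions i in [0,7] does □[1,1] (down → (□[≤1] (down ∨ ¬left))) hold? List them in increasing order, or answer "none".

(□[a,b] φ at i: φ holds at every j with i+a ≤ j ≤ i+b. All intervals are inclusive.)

0, 1, 2, 3, 4, 5, 7

Evaluate at each i in [0,7]:
  i=0: ✓ (all of [1,1])
  i=1: ✓ (all of [2,2])
  i=2: ✓ (all of [3,3])
  i=3: ✓ (all of [4,4])
  i=4: ✓ (all of [5,5])
  i=5: ✓ (all of [6,6])
  i=6: ✗ (fails at j=7)
  i=7: ✓ (all of [8,8])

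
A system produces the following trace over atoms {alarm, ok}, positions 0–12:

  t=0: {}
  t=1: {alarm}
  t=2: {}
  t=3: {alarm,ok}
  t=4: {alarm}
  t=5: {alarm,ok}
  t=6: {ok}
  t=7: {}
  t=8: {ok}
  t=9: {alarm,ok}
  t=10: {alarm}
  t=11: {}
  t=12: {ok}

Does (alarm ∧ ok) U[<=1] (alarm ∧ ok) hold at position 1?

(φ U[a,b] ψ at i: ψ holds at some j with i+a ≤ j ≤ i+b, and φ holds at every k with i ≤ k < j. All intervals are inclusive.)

False

Need some j in [1,2] with (alarm ∧ ok), and (alarm ∧ ok) at every k in [1,j-1].
  j=1: (alarm ∧ ok) false.
  j=2: (alarm ∧ ok) false.
No j in the window works → until fails.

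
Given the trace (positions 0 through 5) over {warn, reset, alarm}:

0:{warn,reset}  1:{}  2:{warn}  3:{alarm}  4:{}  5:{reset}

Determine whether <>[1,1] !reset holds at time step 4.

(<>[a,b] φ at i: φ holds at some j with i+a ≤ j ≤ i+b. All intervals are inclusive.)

No

Check !reset at each j in [5,5]:
  j=5: false
No position in the window satisfies it → formula fails.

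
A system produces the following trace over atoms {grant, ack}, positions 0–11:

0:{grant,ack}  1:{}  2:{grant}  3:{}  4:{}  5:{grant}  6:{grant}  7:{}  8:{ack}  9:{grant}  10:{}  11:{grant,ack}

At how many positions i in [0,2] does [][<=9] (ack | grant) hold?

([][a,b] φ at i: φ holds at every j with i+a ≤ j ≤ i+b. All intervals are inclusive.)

Evaluate at each i in [0,2]:
  i=0: ✗ (fails at j=1)
  i=1: ✗ (fails at j=1)
  i=2: ✗ (fails at j=3)
Positions where it holds: {} → 0.

0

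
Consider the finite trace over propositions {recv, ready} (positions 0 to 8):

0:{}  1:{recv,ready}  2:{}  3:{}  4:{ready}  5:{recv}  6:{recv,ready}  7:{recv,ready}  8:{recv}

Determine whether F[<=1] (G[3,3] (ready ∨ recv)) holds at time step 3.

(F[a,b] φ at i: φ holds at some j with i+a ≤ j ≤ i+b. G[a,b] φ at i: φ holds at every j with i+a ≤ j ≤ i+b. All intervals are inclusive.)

Yes

Check G[3,3] (ready ∨ recv) at each j in [3,4]:
  j=3: holds on [6,6]
  j=4: holds on [7,7]
Found at j=3 → formula holds.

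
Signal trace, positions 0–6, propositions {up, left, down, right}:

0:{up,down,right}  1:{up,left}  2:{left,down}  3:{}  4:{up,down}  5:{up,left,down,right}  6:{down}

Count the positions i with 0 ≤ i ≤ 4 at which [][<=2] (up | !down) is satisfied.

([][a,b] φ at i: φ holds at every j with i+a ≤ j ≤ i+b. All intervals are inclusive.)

1

Evaluate at each i in [0,4]:
  i=0: ✗ (fails at j=2)
  i=1: ✗ (fails at j=2)
  i=2: ✗ (fails at j=2)
  i=3: ✓ (all of [3,5])
  i=4: ✗ (fails at j=6)
Positions where it holds: {3} → 1.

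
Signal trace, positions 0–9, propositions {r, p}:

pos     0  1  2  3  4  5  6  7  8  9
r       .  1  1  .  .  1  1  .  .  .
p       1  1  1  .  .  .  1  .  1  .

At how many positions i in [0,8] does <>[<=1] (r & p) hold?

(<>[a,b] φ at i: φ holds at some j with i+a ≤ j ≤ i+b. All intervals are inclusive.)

5

Evaluate at each i in [0,8]:
  i=0: ✓ (witness j=1)
  i=1: ✓ (witness j=1)
  i=2: ✓ (witness j=2)
  i=3: ✗ (none in [3,4])
  i=4: ✗ (none in [4,5])
  i=5: ✓ (witness j=6)
  i=6: ✓ (witness j=6)
  i=7: ✗ (none in [7,8])
  i=8: ✗ (none in [8,9])
Positions where it holds: {0, 1, 2, 5, 6} → 5.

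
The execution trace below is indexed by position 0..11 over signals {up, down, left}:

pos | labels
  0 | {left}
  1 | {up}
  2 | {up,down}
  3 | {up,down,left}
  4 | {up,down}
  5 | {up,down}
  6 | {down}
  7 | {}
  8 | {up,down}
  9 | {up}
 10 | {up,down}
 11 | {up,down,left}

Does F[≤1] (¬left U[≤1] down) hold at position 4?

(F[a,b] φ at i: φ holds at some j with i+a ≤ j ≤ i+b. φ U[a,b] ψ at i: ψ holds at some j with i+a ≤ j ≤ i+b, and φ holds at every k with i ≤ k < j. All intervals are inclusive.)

Check (¬left U[≤1] down) at each j in [4,5]:
  j=4: holds
  j=5: holds
Found at j=4 → formula holds.

Yes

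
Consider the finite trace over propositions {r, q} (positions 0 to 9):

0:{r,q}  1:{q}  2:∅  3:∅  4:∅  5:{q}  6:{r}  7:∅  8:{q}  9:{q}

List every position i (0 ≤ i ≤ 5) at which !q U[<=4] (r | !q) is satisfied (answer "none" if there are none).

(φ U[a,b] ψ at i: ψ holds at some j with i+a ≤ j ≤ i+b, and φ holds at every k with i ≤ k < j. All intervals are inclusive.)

0, 2, 3, 4

Evaluate at each i in [0,5]:
  i=0: ✓ (rhs at j=0)
  i=1: ✗ (lhs fails at k=1 before rhs at j=2)
  i=2: ✓ (rhs at j=2)
  i=3: ✓ (rhs at j=3)
  i=4: ✓ (rhs at j=4)
  i=5: ✗ (lhs fails at k=5 before rhs at j=6)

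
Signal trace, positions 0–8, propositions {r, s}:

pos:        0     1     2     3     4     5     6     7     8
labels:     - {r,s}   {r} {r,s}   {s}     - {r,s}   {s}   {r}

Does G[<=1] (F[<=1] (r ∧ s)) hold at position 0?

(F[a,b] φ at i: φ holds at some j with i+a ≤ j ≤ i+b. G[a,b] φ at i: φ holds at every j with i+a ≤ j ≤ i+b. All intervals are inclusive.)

Yes

Check F[<=1] (r ∧ s) at every j in [0,1]:
  j=0: holds (witness at 1)
  j=1: holds (witness at 1)
All positions satisfy it → formula holds.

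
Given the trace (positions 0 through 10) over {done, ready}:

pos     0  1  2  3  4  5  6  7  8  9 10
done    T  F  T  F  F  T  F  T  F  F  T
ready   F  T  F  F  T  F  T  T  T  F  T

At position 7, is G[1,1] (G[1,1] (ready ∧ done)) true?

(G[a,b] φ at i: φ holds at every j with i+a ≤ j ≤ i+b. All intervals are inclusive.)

Check G[1,1] (ready ∧ done) at every j in [8,8]:
  j=8: fails at 9
Fails at j=8 → formula fails.

False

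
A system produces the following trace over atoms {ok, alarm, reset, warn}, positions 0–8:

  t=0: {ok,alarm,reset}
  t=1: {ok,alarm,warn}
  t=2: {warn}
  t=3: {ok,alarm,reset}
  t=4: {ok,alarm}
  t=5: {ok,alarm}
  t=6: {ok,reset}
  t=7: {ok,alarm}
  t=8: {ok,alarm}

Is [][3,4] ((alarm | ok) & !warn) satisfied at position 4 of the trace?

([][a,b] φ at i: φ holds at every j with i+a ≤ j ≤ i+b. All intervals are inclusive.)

Check ((alarm | ok) & !warn) at every j in [7,8]:
  j=7: true
  j=8: true
All positions satisfy it → formula holds.

Yes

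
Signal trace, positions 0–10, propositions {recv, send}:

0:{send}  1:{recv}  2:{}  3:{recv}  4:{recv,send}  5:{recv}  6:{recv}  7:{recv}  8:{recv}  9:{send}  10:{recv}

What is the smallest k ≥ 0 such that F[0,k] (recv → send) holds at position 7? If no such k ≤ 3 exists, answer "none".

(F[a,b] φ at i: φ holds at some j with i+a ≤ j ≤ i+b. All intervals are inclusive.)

2

Scan j = 7,8,… for (recv → send):
  j=7: fails
  j=8: fails
  j=9: holds
First hit at j=9, so smallest k = 9-7 = 2.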